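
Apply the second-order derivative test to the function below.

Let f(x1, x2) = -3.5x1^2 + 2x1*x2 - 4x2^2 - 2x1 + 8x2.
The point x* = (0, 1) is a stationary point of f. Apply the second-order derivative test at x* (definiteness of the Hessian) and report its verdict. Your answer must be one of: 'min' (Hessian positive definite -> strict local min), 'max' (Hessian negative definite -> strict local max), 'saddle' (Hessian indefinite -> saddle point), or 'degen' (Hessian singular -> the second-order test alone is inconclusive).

Compute the Hessian H = grad^2 f:
  H = [[-7, 2], [2, -8]]
Verify stationarity: grad f(x*) = H x* + g = (0, 0).
Eigenvalues of H: -9.5616, -5.4384.
Both eigenvalues < 0, so H is negative definite -> x* is a strict local max.

max


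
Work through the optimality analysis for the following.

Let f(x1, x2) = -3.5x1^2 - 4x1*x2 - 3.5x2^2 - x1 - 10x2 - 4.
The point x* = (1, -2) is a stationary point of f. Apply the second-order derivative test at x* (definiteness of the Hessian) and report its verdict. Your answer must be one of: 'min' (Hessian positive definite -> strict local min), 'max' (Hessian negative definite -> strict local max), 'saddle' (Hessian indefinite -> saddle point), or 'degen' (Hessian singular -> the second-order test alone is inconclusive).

Compute the Hessian H = grad^2 f:
  H = [[-7, -4], [-4, -7]]
Verify stationarity: grad f(x*) = H x* + g = (0, 0).
Eigenvalues of H: -11, -3.
Both eigenvalues < 0, so H is negative definite -> x* is a strict local max.

max


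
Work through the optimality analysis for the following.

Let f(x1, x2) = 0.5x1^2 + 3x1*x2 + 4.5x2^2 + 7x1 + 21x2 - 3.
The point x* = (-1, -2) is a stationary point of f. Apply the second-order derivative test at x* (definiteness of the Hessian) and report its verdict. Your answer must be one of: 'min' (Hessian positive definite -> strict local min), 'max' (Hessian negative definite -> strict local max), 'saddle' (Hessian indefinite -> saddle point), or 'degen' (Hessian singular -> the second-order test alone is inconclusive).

Compute the Hessian H = grad^2 f:
  H = [[1, 3], [3, 9]]
Verify stationarity: grad f(x*) = H x* + g = (0, 0).
Eigenvalues of H: 0, 10.
H has a zero eigenvalue (singular; positive semidefinite but not definite), so H is neither positive definite, negative definite, nor indefinite. The second-order test alone is inconclusive -> degen.
(Indeed, f is constant along the null direction of H through x*, so x* is not a strict local extremum.)

degen


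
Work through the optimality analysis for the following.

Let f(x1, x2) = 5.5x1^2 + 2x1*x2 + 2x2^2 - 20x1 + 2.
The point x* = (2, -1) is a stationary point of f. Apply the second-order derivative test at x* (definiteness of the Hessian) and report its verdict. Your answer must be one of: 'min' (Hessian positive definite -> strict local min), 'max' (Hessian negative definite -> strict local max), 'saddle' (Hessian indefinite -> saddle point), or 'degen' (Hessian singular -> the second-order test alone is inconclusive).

Compute the Hessian H = grad^2 f:
  H = [[11, 2], [2, 4]]
Verify stationarity: grad f(x*) = H x* + g = (0, 0).
Eigenvalues of H: 3.4689, 11.5311.
Both eigenvalues > 0, so H is positive definite -> x* is a strict local min.

min


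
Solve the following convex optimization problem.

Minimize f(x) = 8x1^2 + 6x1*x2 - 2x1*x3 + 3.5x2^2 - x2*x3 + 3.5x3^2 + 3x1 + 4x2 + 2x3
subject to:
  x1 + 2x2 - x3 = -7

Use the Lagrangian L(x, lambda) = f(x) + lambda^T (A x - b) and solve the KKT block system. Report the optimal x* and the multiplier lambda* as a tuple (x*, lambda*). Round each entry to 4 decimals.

Form the Lagrangian:
  L(x, lambda) = (1/2) x^T Q x + c^T x + lambda^T (A x - b)
Stationarity (grad_x L = 0): Q x + c + A^T lambda = 0.
Primal feasibility: A x = b.

This gives the KKT block system:
  [ Q   A^T ] [ x     ]   [-c ]
  [ A    0  ] [ lambda ] = [ b ]

Solving the linear system:
  x*      = (0.6731, -3.5192, 0.6346)
  lambda* = (8.6154)
  f(x*)   = 24.7596

x* = (0.6731, -3.5192, 0.6346), lambda* = (8.6154)


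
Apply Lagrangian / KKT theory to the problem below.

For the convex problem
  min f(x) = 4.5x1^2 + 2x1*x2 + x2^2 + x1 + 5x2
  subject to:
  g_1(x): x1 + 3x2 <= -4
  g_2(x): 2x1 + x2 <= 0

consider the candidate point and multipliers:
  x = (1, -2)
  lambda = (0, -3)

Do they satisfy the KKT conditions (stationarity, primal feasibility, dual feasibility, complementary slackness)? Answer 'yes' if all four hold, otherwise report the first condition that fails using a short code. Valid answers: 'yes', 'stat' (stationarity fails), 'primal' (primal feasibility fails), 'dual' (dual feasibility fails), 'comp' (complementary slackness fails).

Gradient of f: grad f(x) = Q x + c = (6, 3)
Constraint values g_i(x) = a_i^T x - b_i:
  g_1((1, -2)) = -1
  g_2((1, -2)) = 0
Stationarity residual: grad f(x) + sum_i lambda_i a_i = (0, 0)
  -> stationarity OK
Primal feasibility (all g_i <= 0): OK
Dual feasibility (all lambda_i >= 0): FAILS
Complementary slackness (lambda_i * g_i(x) = 0 for all i): OK

Verdict: the first failing condition is dual_feasibility -> dual.

dual


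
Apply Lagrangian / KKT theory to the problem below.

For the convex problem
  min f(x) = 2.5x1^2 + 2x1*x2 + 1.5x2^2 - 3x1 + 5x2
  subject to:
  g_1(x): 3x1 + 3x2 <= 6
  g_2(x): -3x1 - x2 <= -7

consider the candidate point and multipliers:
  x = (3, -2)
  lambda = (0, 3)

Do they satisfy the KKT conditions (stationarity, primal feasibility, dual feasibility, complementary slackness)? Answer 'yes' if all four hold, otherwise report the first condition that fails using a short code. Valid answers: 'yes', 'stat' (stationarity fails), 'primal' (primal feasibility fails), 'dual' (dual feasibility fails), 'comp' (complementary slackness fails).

Gradient of f: grad f(x) = Q x + c = (8, 5)
Constraint values g_i(x) = a_i^T x - b_i:
  g_1((3, -2)) = -3
  g_2((3, -2)) = 0
Stationarity residual: grad f(x) + sum_i lambda_i a_i = (-1, 2)
  -> stationarity FAILS
Primal feasibility (all g_i <= 0): OK
Dual feasibility (all lambda_i >= 0): OK
Complementary slackness (lambda_i * g_i(x) = 0 for all i): OK

Verdict: the first failing condition is stationarity -> stat.

stat


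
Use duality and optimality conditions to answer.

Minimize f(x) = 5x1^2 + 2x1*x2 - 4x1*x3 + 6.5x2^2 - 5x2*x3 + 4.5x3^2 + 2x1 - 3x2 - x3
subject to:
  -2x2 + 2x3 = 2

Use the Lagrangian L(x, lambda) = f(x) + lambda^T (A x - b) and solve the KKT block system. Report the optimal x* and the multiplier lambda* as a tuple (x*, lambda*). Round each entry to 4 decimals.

Form the Lagrangian:
  L(x, lambda) = (1/2) x^T Q x + c^T x + lambda^T (A x - b)
Stationarity (grad_x L = 0): Q x + c + A^T lambda = 0.
Primal feasibility: A x = b.

This gives the KKT block system:
  [ Q   A^T ] [ x     ]   [-c ]
  [ A    0  ] [ lambda ] = [ b ]

Solving the linear system:
  x*      = (0.2069, 0.0345, 1.0345)
  lambda* = (-3.6552)
  f(x*)   = 3.2931

x* = (0.2069, 0.0345, 1.0345), lambda* = (-3.6552)


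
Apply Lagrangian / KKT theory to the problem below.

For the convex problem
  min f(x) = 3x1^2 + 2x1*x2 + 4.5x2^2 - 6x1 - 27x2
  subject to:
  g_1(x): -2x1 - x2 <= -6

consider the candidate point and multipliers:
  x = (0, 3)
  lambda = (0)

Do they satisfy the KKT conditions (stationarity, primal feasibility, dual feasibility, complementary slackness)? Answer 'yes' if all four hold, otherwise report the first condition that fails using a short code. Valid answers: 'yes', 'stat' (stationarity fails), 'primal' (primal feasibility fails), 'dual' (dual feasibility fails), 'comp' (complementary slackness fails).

Gradient of f: grad f(x) = Q x + c = (0, 0)
Constraint values g_i(x) = a_i^T x - b_i:
  g_1((0, 3)) = 3
Stationarity residual: grad f(x) + sum_i lambda_i a_i = (0, 0)
  -> stationarity OK
Primal feasibility (all g_i <= 0): FAILS
Dual feasibility (all lambda_i >= 0): OK
Complementary slackness (lambda_i * g_i(x) = 0 for all i): OK

Verdict: the first failing condition is primal_feasibility -> primal.

primal


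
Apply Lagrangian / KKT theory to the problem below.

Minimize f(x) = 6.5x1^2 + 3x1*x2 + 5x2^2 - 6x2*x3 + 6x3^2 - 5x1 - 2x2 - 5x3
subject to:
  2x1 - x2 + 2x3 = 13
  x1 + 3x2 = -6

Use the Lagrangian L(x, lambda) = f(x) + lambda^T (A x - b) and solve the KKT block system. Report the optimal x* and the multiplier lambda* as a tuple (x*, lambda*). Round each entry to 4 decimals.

Form the Lagrangian:
  L(x, lambda) = (1/2) x^T Q x + c^T x + lambda^T (A x - b)
Stationarity (grad_x L = 0): Q x + c + A^T lambda = 0.
Primal feasibility: A x = b.

This gives the KKT block system:
  [ Q   A^T ] [ x     ]   [-c ]
  [ A    0  ] [ lambda ] = [ b ]

Solving the linear system:
  x*      = (3.2734, -3.0911, 1.6811)
  lambda* = (-16.8598, 5.4393)
  f(x*)   = 116.6116

x* = (3.2734, -3.0911, 1.6811), lambda* = (-16.8598, 5.4393)


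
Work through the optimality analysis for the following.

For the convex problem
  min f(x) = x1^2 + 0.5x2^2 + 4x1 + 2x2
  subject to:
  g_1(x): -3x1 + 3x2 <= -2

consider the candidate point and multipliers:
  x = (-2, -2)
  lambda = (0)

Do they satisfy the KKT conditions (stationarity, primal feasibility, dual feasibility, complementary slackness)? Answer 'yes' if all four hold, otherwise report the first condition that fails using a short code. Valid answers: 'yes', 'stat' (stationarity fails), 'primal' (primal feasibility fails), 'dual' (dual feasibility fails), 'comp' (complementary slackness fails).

Gradient of f: grad f(x) = Q x + c = (0, 0)
Constraint values g_i(x) = a_i^T x - b_i:
  g_1((-2, -2)) = 2
Stationarity residual: grad f(x) + sum_i lambda_i a_i = (0, 0)
  -> stationarity OK
Primal feasibility (all g_i <= 0): FAILS
Dual feasibility (all lambda_i >= 0): OK
Complementary slackness (lambda_i * g_i(x) = 0 for all i): OK

Verdict: the first failing condition is primal_feasibility -> primal.

primal


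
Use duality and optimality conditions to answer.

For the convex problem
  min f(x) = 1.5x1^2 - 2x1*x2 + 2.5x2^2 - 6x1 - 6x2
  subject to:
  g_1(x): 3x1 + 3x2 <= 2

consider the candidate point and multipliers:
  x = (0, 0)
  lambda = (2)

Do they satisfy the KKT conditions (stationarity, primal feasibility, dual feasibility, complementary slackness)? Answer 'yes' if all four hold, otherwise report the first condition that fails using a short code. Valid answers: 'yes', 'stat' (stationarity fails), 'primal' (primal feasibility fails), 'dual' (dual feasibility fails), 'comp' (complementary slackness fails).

Gradient of f: grad f(x) = Q x + c = (-6, -6)
Constraint values g_i(x) = a_i^T x - b_i:
  g_1((0, 0)) = -2
Stationarity residual: grad f(x) + sum_i lambda_i a_i = (0, 0)
  -> stationarity OK
Primal feasibility (all g_i <= 0): OK
Dual feasibility (all lambda_i >= 0): OK
Complementary slackness (lambda_i * g_i(x) = 0 for all i): FAILS

Verdict: the first failing condition is complementary_slackness -> comp.

comp


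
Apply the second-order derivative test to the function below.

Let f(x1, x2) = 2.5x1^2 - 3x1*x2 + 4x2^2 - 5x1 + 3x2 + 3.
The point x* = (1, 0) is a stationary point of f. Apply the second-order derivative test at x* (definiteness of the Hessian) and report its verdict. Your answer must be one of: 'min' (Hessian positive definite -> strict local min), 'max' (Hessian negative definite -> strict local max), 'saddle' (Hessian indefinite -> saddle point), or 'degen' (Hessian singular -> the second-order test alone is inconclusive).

Compute the Hessian H = grad^2 f:
  H = [[5, -3], [-3, 8]]
Verify stationarity: grad f(x*) = H x* + g = (0, 0).
Eigenvalues of H: 3.1459, 9.8541.
Both eigenvalues > 0, so H is positive definite -> x* is a strict local min.

min


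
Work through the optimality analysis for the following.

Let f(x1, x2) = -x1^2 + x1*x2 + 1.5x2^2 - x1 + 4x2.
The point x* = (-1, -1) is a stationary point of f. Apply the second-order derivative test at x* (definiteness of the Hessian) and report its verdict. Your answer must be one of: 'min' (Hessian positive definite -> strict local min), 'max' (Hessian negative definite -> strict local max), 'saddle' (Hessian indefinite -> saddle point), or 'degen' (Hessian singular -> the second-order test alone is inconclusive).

Compute the Hessian H = grad^2 f:
  H = [[-2, 1], [1, 3]]
Verify stationarity: grad f(x*) = H x* + g = (0, 0).
Eigenvalues of H: -2.1926, 3.1926.
Eigenvalues have mixed signs, so H is indefinite -> x* is a saddle point.

saddle


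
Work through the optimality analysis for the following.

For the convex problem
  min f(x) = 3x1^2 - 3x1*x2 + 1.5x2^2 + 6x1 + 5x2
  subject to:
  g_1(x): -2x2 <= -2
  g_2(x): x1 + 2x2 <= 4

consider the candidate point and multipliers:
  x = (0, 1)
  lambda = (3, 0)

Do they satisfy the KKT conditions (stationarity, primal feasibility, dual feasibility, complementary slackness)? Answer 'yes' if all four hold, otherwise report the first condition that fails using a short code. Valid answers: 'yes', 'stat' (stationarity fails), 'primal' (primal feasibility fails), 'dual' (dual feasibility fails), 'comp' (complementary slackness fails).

Gradient of f: grad f(x) = Q x + c = (3, 8)
Constraint values g_i(x) = a_i^T x - b_i:
  g_1((0, 1)) = 0
  g_2((0, 1)) = -2
Stationarity residual: grad f(x) + sum_i lambda_i a_i = (3, 2)
  -> stationarity FAILS
Primal feasibility (all g_i <= 0): OK
Dual feasibility (all lambda_i >= 0): OK
Complementary slackness (lambda_i * g_i(x) = 0 for all i): OK

Verdict: the first failing condition is stationarity -> stat.

stat


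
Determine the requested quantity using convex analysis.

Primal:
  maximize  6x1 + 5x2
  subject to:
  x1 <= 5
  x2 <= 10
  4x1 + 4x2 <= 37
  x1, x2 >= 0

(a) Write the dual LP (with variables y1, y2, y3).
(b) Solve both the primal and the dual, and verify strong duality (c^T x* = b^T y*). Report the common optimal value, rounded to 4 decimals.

The standard primal-dual pair for 'max c^T x s.t. A x <= b, x >= 0' is:
  Dual:  min b^T y  s.t.  A^T y >= c,  y >= 0.

So the dual LP is:
  minimize  5y1 + 10y2 + 37y3
  subject to:
    y1 + 4y3 >= 6
    y2 + 4y3 >= 5
    y1, y2, y3 >= 0

Solving the primal: x* = (5, 4.25).
  primal value c^T x* = 51.25.
Solving the dual: y* = (1, 0, 1.25).
  dual value b^T y* = 51.25.
Strong duality: c^T x* = b^T y*. Confirmed.

51.25


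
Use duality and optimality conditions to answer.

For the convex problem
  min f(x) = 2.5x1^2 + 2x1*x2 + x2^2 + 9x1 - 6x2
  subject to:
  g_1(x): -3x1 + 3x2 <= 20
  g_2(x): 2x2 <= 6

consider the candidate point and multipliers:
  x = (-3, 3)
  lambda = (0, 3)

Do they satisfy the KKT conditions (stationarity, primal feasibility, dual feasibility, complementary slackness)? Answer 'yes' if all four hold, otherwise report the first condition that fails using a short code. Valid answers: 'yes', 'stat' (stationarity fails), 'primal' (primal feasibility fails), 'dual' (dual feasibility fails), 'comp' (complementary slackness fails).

Gradient of f: grad f(x) = Q x + c = (0, -6)
Constraint values g_i(x) = a_i^T x - b_i:
  g_1((-3, 3)) = -2
  g_2((-3, 3)) = 0
Stationarity residual: grad f(x) + sum_i lambda_i a_i = (0, 0)
  -> stationarity OK
Primal feasibility (all g_i <= 0): OK
Dual feasibility (all lambda_i >= 0): OK
Complementary slackness (lambda_i * g_i(x) = 0 for all i): OK

Verdict: yes, KKT holds.

yes


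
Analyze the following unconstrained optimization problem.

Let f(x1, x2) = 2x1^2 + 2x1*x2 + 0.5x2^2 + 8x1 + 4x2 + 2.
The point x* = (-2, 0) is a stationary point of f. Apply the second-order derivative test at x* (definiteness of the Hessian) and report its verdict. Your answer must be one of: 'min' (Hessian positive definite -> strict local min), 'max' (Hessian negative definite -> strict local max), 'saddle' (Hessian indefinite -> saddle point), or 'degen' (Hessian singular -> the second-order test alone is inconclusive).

Compute the Hessian H = grad^2 f:
  H = [[4, 2], [2, 1]]
Verify stationarity: grad f(x*) = H x* + g = (0, 0).
Eigenvalues of H: 0, 5.
H has a zero eigenvalue (singular; positive semidefinite but not definite), so H is neither positive definite, negative definite, nor indefinite. The second-order test alone is inconclusive -> degen.
(Indeed, f is constant along the null direction of H through x*, so x* is not a strict local extremum.)

degen


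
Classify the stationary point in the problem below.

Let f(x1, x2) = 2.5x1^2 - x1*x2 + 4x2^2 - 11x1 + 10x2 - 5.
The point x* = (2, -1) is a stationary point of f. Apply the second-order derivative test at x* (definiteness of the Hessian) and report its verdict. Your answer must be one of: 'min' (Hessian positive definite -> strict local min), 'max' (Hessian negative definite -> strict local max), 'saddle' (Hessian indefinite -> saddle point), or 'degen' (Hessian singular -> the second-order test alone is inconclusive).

Compute the Hessian H = grad^2 f:
  H = [[5, -1], [-1, 8]]
Verify stationarity: grad f(x*) = H x* + g = (0, 0).
Eigenvalues of H: 4.6972, 8.3028.
Both eigenvalues > 0, so H is positive definite -> x* is a strict local min.

min


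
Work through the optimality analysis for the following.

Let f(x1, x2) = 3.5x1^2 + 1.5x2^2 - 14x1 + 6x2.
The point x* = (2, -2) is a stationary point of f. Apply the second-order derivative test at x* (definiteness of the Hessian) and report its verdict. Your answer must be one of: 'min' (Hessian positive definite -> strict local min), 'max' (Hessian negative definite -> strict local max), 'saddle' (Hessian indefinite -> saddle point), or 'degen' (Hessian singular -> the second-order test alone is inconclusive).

Compute the Hessian H = grad^2 f:
  H = [[7, 0], [0, 3]]
Verify stationarity: grad f(x*) = H x* + g = (0, 0).
Eigenvalues of H: 3, 7.
Both eigenvalues > 0, so H is positive definite -> x* is a strict local min.

min


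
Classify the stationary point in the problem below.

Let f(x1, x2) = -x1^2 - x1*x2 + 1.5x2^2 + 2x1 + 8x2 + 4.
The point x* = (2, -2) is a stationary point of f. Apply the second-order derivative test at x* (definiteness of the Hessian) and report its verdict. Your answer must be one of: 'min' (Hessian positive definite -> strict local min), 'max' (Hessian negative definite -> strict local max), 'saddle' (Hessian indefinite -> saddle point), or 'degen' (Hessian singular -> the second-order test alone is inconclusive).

Compute the Hessian H = grad^2 f:
  H = [[-2, -1], [-1, 3]]
Verify stationarity: grad f(x*) = H x* + g = (0, 0).
Eigenvalues of H: -2.1926, 3.1926.
Eigenvalues have mixed signs, so H is indefinite -> x* is a saddle point.

saddle


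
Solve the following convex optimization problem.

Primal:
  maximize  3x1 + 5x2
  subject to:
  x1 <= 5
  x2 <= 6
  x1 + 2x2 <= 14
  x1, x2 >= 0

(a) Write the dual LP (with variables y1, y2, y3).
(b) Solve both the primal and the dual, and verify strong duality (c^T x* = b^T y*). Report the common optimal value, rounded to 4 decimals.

The standard primal-dual pair for 'max c^T x s.t. A x <= b, x >= 0' is:
  Dual:  min b^T y  s.t.  A^T y >= c,  y >= 0.

So the dual LP is:
  minimize  5y1 + 6y2 + 14y3
  subject to:
    y1 + y3 >= 3
    y2 + 2y3 >= 5
    y1, y2, y3 >= 0

Solving the primal: x* = (5, 4.5).
  primal value c^T x* = 37.5.
Solving the dual: y* = (0.5, 0, 2.5).
  dual value b^T y* = 37.5.
Strong duality: c^T x* = b^T y*. Confirmed.

37.5


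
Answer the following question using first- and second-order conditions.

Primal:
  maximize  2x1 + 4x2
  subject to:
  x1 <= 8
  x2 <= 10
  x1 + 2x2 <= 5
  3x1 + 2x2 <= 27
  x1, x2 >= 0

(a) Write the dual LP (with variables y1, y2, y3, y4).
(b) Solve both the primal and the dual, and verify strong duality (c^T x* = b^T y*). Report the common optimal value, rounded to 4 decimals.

The standard primal-dual pair for 'max c^T x s.t. A x <= b, x >= 0' is:
  Dual:  min b^T y  s.t.  A^T y >= c,  y >= 0.

So the dual LP is:
  minimize  8y1 + 10y2 + 5y3 + 27y4
  subject to:
    y1 + y3 + 3y4 >= 2
    y2 + 2y3 + 2y4 >= 4
    y1, y2, y3, y4 >= 0

Solving the primal: x* = (5, 0).
  primal value c^T x* = 10.
Solving the dual: y* = (0, 0, 2, 0).
  dual value b^T y* = 10.
Strong duality: c^T x* = b^T y*. Confirmed.

10


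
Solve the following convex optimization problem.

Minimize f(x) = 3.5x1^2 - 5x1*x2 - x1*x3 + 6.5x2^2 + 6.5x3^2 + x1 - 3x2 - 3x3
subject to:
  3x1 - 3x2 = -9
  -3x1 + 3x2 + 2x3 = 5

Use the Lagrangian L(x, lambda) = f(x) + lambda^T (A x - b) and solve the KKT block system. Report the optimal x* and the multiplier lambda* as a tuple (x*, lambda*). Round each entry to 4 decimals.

Form the Lagrangian:
  L(x, lambda) = (1/2) x^T Q x + c^T x + lambda^T (A x - b)
Stationarity (grad_x L = 0): Q x + c + A^T lambda = 0.
Primal feasibility: A x = b.

This gives the KKT block system:
  [ Q   A^T ] [ x     ]   [-c ]
  [ A    0  ] [ lambda ] = [ b ]

Solving the linear system:
  x*      = (-2.4, 0.6, -2)
  lambda* = (18.9, 13.3)
  f(x*)   = 52.7

x* = (-2.4, 0.6, -2), lambda* = (18.9, 13.3)


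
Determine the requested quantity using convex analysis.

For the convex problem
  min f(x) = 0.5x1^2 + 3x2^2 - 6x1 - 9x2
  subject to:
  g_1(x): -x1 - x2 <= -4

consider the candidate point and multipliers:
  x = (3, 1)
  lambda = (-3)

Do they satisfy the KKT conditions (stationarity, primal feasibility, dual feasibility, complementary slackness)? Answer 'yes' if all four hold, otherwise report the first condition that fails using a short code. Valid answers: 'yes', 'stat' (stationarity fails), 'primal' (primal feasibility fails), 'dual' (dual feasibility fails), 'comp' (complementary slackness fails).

Gradient of f: grad f(x) = Q x + c = (-3, -3)
Constraint values g_i(x) = a_i^T x - b_i:
  g_1((3, 1)) = 0
Stationarity residual: grad f(x) + sum_i lambda_i a_i = (0, 0)
  -> stationarity OK
Primal feasibility (all g_i <= 0): OK
Dual feasibility (all lambda_i >= 0): FAILS
Complementary slackness (lambda_i * g_i(x) = 0 for all i): OK

Verdict: the first failing condition is dual_feasibility -> dual.

dual


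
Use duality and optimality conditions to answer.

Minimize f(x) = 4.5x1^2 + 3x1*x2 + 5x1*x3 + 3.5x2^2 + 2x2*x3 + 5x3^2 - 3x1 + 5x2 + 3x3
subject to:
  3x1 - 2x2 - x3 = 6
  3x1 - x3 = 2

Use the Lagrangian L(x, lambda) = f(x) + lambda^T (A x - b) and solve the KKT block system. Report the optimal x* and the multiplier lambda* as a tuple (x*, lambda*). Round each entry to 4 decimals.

Form the Lagrangian:
  L(x, lambda) = (1/2) x^T Q x + c^T x + lambda^T (A x - b)
Stationarity (grad_x L = 0): Q x + c + A^T lambda = 0.
Primal feasibility: A x = b.

This gives the KKT block system:
  [ Q   A^T ] [ x     ]   [-c ]
  [ A    0  ] [ lambda ] = [ b ]

Solving the linear system:
  x*      = (0.6357, -2, -0.093)
  lambda* = (-3.6395, 4.8876)
  f(x*)   = -0.062

x* = (0.6357, -2, -0.093), lambda* = (-3.6395, 4.8876)


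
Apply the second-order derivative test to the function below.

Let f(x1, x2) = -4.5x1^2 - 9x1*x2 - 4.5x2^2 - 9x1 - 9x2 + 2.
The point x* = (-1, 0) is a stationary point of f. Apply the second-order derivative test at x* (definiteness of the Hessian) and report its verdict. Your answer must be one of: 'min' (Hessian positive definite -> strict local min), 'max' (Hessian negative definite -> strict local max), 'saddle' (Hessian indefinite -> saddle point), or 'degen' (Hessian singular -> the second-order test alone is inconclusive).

Compute the Hessian H = grad^2 f:
  H = [[-9, -9], [-9, -9]]
Verify stationarity: grad f(x*) = H x* + g = (0, 0).
Eigenvalues of H: -18, 0.
H has a zero eigenvalue (singular; negative semidefinite but not definite), so H is neither positive definite, negative definite, nor indefinite. The second-order test alone is inconclusive -> degen.
(Indeed, f is constant along the null direction of H through x*, so x* is not a strict local extremum.)

degen


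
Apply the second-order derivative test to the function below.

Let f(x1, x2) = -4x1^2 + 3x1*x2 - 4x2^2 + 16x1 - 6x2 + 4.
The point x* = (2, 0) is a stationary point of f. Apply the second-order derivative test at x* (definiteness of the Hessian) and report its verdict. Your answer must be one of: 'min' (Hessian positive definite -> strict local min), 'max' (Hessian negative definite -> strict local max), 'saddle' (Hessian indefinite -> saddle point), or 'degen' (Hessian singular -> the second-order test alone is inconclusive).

Compute the Hessian H = grad^2 f:
  H = [[-8, 3], [3, -8]]
Verify stationarity: grad f(x*) = H x* + g = (0, 0).
Eigenvalues of H: -11, -5.
Both eigenvalues < 0, so H is negative definite -> x* is a strict local max.

max


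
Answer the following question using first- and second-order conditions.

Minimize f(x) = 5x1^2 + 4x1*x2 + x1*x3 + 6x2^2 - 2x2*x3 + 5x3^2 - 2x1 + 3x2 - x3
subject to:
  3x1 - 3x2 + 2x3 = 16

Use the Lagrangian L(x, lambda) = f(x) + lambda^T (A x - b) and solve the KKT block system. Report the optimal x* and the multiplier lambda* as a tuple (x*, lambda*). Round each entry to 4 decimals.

Form the Lagrangian:
  L(x, lambda) = (1/2) x^T Q x + c^T x + lambda^T (A x - b)
Stationarity (grad_x L = 0): Q x + c + A^T lambda = 0.
Primal feasibility: A x = b.

This gives the KKT block system:
  [ Q   A^T ] [ x     ]   [-c ]
  [ A    0  ] [ lambda ] = [ b ]

Solving the linear system:
  x*      = (2.682, -2.3843, 0.4005)
  lambda* = (-5.228)
  f(x*)   = 35.3653

x* = (2.682, -2.3843, 0.4005), lambda* = (-5.228)


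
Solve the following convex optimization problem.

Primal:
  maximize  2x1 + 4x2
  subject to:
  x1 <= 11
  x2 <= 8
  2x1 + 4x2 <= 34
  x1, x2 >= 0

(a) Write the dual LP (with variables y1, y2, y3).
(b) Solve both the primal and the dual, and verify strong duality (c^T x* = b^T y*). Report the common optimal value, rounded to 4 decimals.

The standard primal-dual pair for 'max c^T x s.t. A x <= b, x >= 0' is:
  Dual:  min b^T y  s.t.  A^T y >= c,  y >= 0.

So the dual LP is:
  minimize  11y1 + 8y2 + 34y3
  subject to:
    y1 + 2y3 >= 2
    y2 + 4y3 >= 4
    y1, y2, y3 >= 0

Solving the primal: x* = (1, 8).
  primal value c^T x* = 34.
Solving the dual: y* = (0, 0, 1).
  dual value b^T y* = 34.
Strong duality: c^T x* = b^T y*. Confirmed.

34


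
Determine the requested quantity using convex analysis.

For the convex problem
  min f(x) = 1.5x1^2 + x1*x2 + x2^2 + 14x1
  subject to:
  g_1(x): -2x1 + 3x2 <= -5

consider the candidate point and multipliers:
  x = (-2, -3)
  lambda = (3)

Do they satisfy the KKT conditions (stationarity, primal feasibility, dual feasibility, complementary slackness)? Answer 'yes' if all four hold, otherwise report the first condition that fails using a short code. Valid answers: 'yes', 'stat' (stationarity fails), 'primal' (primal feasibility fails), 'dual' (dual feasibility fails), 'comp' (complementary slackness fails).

Gradient of f: grad f(x) = Q x + c = (5, -8)
Constraint values g_i(x) = a_i^T x - b_i:
  g_1((-2, -3)) = 0
Stationarity residual: grad f(x) + sum_i lambda_i a_i = (-1, 1)
  -> stationarity FAILS
Primal feasibility (all g_i <= 0): OK
Dual feasibility (all lambda_i >= 0): OK
Complementary slackness (lambda_i * g_i(x) = 0 for all i): OK

Verdict: the first failing condition is stationarity -> stat.

stat


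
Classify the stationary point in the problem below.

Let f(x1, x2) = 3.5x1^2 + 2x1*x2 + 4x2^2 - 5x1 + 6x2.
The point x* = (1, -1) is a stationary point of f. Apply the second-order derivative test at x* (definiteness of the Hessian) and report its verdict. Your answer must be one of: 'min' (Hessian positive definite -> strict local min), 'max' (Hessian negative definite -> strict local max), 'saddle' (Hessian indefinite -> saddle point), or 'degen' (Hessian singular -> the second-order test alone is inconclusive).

Compute the Hessian H = grad^2 f:
  H = [[7, 2], [2, 8]]
Verify stationarity: grad f(x*) = H x* + g = (0, 0).
Eigenvalues of H: 5.4384, 9.5616.
Both eigenvalues > 0, so H is positive definite -> x* is a strict local min.

min


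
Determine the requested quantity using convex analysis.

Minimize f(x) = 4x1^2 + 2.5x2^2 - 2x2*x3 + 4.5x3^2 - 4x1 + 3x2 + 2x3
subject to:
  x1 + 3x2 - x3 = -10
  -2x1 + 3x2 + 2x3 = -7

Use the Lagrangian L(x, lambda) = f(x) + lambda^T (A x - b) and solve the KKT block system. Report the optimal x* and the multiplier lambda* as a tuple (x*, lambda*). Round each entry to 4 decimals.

Form the Lagrangian:
  L(x, lambda) = (1/2) x^T Q x + c^T x + lambda^T (A x - b)
Stationarity (grad_x L = 0): Q x + c + A^T lambda = 0.
Primal feasibility: A x = b.

This gives the KKT block system:
  [ Q   A^T ] [ x     ]   [-c ]
  [ A    0  ] [ lambda ] = [ b ]

Solving the linear system:
  x*      = (-0.7647, -3, 0.2353)
  lambda* = (6.1438, -1.9869)
  f(x*)   = 21.0294

x* = (-0.7647, -3, 0.2353), lambda* = (6.1438, -1.9869)


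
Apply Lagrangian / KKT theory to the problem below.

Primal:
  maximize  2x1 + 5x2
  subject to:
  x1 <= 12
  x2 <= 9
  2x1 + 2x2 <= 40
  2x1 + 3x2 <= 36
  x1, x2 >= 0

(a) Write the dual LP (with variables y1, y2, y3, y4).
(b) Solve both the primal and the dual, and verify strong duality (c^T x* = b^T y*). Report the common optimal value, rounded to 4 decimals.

The standard primal-dual pair for 'max c^T x s.t. A x <= b, x >= 0' is:
  Dual:  min b^T y  s.t.  A^T y >= c,  y >= 0.

So the dual LP is:
  minimize  12y1 + 9y2 + 40y3 + 36y4
  subject to:
    y1 + 2y3 + 2y4 >= 2
    y2 + 2y3 + 3y4 >= 5
    y1, y2, y3, y4 >= 0

Solving the primal: x* = (4.5, 9).
  primal value c^T x* = 54.
Solving the dual: y* = (0, 2, 0, 1).
  dual value b^T y* = 54.
Strong duality: c^T x* = b^T y*. Confirmed.

54


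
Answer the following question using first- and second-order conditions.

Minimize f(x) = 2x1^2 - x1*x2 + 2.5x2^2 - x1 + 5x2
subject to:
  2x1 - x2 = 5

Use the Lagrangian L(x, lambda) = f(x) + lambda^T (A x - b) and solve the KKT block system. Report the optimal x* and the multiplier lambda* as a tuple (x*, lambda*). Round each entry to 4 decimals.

Form the Lagrangian:
  L(x, lambda) = (1/2) x^T Q x + c^T x + lambda^T (A x - b)
Stationarity (grad_x L = 0): Q x + c + A^T lambda = 0.
Primal feasibility: A x = b.

This gives the KKT block system:
  [ Q   A^T ] [ x     ]   [-c ]
  [ A    0  ] [ lambda ] = [ b ]

Solving the linear system:
  x*      = (1.8, -1.4)
  lambda* = (-3.8)
  f(x*)   = 5.1

x* = (1.8, -1.4), lambda* = (-3.8)


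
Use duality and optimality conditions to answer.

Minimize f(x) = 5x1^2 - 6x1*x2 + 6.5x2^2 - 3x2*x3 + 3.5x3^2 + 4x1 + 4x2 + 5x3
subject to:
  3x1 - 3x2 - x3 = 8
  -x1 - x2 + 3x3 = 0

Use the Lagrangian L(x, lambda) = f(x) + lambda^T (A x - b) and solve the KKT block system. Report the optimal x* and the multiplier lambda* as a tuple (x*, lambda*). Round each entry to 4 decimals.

Form the Lagrangian:
  L(x, lambda) = (1/2) x^T Q x + c^T x + lambda^T (A x - b)
Stationarity (grad_x L = 0): Q x + c + A^T lambda = 0.
Primal feasibility: A x = b.

This gives the KKT block system:
  [ Q   A^T ] [ x     ]   [-c ]
  [ A    0  ] [ lambda ] = [ b ]

Solving the linear system:
  x*      = (-0.3014, -2.6411, -0.9809)
  lambda* = (-7.0694, -4.3756)
  f(x*)   = 19.9402

x* = (-0.3014, -2.6411, -0.9809), lambda* = (-7.0694, -4.3756)


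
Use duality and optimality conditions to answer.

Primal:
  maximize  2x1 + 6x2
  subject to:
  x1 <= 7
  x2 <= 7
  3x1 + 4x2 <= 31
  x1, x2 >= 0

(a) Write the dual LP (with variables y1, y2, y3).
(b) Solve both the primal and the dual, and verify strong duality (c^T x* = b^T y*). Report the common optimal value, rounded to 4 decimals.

The standard primal-dual pair for 'max c^T x s.t. A x <= b, x >= 0' is:
  Dual:  min b^T y  s.t.  A^T y >= c,  y >= 0.

So the dual LP is:
  minimize  7y1 + 7y2 + 31y3
  subject to:
    y1 + 3y3 >= 2
    y2 + 4y3 >= 6
    y1, y2, y3 >= 0

Solving the primal: x* = (1, 7).
  primal value c^T x* = 44.
Solving the dual: y* = (0, 3.3333, 0.6667).
  dual value b^T y* = 44.
Strong duality: c^T x* = b^T y*. Confirmed.

44


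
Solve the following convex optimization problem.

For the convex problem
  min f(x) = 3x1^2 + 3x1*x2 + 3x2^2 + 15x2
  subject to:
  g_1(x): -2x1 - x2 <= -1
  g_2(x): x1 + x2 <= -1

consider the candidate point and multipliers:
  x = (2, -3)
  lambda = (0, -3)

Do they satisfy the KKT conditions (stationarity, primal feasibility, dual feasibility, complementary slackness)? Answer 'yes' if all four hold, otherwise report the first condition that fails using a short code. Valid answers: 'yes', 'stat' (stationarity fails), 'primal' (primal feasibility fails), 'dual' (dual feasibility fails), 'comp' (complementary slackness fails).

Gradient of f: grad f(x) = Q x + c = (3, 3)
Constraint values g_i(x) = a_i^T x - b_i:
  g_1((2, -3)) = 0
  g_2((2, -3)) = 0
Stationarity residual: grad f(x) + sum_i lambda_i a_i = (0, 0)
  -> stationarity OK
Primal feasibility (all g_i <= 0): OK
Dual feasibility (all lambda_i >= 0): FAILS
Complementary slackness (lambda_i * g_i(x) = 0 for all i): OK

Verdict: the first failing condition is dual_feasibility -> dual.

dual


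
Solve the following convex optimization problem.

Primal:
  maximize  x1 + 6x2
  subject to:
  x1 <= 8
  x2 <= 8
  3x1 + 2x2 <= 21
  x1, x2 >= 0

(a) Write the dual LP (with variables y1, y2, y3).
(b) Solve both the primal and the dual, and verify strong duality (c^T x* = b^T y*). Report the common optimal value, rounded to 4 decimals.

The standard primal-dual pair for 'max c^T x s.t. A x <= b, x >= 0' is:
  Dual:  min b^T y  s.t.  A^T y >= c,  y >= 0.

So the dual LP is:
  minimize  8y1 + 8y2 + 21y3
  subject to:
    y1 + 3y3 >= 1
    y2 + 2y3 >= 6
    y1, y2, y3 >= 0

Solving the primal: x* = (1.6667, 8).
  primal value c^T x* = 49.6667.
Solving the dual: y* = (0, 5.3333, 0.3333).
  dual value b^T y* = 49.6667.
Strong duality: c^T x* = b^T y*. Confirmed.

49.6667


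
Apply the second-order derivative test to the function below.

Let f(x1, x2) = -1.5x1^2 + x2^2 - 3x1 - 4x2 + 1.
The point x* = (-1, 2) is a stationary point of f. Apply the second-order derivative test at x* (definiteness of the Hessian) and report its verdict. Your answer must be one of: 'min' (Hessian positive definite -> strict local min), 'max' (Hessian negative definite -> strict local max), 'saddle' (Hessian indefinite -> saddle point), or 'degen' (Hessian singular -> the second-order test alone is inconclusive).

Compute the Hessian H = grad^2 f:
  H = [[-3, 0], [0, 2]]
Verify stationarity: grad f(x*) = H x* + g = (0, 0).
Eigenvalues of H: -3, 2.
Eigenvalues have mixed signs, so H is indefinite -> x* is a saddle point.

saddle


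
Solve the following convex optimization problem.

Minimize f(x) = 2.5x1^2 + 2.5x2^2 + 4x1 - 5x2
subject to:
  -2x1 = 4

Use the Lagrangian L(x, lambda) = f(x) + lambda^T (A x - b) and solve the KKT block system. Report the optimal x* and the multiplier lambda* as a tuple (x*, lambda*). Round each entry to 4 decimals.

Form the Lagrangian:
  L(x, lambda) = (1/2) x^T Q x + c^T x + lambda^T (A x - b)
Stationarity (grad_x L = 0): Q x + c + A^T lambda = 0.
Primal feasibility: A x = b.

This gives the KKT block system:
  [ Q   A^T ] [ x     ]   [-c ]
  [ A    0  ] [ lambda ] = [ b ]

Solving the linear system:
  x*      = (-2, 1)
  lambda* = (-3)
  f(x*)   = -0.5

x* = (-2, 1), lambda* = (-3)


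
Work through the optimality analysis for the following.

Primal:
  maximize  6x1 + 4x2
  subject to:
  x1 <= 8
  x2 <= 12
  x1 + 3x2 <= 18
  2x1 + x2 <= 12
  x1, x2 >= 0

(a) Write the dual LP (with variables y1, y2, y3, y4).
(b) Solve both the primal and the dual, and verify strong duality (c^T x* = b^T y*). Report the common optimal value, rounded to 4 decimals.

The standard primal-dual pair for 'max c^T x s.t. A x <= b, x >= 0' is:
  Dual:  min b^T y  s.t.  A^T y >= c,  y >= 0.

So the dual LP is:
  minimize  8y1 + 12y2 + 18y3 + 12y4
  subject to:
    y1 + y3 + 2y4 >= 6
    y2 + 3y3 + y4 >= 4
    y1, y2, y3, y4 >= 0

Solving the primal: x* = (3.6, 4.8).
  primal value c^T x* = 40.8.
Solving the dual: y* = (0, 0, 0.4, 2.8).
  dual value b^T y* = 40.8.
Strong duality: c^T x* = b^T y*. Confirmed.

40.8


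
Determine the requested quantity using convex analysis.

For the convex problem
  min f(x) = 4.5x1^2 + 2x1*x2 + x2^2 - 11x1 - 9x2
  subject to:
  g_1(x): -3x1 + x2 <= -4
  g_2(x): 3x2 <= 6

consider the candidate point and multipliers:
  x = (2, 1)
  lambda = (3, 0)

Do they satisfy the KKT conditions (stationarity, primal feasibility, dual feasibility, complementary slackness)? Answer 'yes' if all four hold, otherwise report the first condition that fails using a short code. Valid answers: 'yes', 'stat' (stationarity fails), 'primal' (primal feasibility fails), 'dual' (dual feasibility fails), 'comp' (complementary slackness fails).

Gradient of f: grad f(x) = Q x + c = (9, -3)
Constraint values g_i(x) = a_i^T x - b_i:
  g_1((2, 1)) = -1
  g_2((2, 1)) = -3
Stationarity residual: grad f(x) + sum_i lambda_i a_i = (0, 0)
  -> stationarity OK
Primal feasibility (all g_i <= 0): OK
Dual feasibility (all lambda_i >= 0): OK
Complementary slackness (lambda_i * g_i(x) = 0 for all i): FAILS

Verdict: the first failing condition is complementary_slackness -> comp.

comp


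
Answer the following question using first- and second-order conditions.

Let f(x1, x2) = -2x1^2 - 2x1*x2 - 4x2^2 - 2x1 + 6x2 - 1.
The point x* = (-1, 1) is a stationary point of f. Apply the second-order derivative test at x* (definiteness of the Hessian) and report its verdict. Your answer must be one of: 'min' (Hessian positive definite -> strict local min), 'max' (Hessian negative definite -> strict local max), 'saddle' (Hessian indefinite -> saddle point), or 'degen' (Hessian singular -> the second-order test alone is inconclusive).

Compute the Hessian H = grad^2 f:
  H = [[-4, -2], [-2, -8]]
Verify stationarity: grad f(x*) = H x* + g = (0, 0).
Eigenvalues of H: -8.8284, -3.1716.
Both eigenvalues < 0, so H is negative definite -> x* is a strict local max.

max


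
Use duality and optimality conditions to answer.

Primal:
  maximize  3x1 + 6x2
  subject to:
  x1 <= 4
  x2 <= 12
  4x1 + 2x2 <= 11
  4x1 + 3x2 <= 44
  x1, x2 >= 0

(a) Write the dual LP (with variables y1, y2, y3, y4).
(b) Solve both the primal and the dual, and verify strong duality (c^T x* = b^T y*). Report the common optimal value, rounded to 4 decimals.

The standard primal-dual pair for 'max c^T x s.t. A x <= b, x >= 0' is:
  Dual:  min b^T y  s.t.  A^T y >= c,  y >= 0.

So the dual LP is:
  minimize  4y1 + 12y2 + 11y3 + 44y4
  subject to:
    y1 + 4y3 + 4y4 >= 3
    y2 + 2y3 + 3y4 >= 6
    y1, y2, y3, y4 >= 0

Solving the primal: x* = (0, 5.5).
  primal value c^T x* = 33.
Solving the dual: y* = (0, 0, 3, 0).
  dual value b^T y* = 33.
Strong duality: c^T x* = b^T y*. Confirmed.

33


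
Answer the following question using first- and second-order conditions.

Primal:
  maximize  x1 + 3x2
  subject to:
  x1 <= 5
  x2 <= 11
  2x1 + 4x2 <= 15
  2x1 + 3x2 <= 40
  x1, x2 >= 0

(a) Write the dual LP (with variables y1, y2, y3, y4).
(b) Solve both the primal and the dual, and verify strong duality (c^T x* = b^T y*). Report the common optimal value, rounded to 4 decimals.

The standard primal-dual pair for 'max c^T x s.t. A x <= b, x >= 0' is:
  Dual:  min b^T y  s.t.  A^T y >= c,  y >= 0.

So the dual LP is:
  minimize  5y1 + 11y2 + 15y3 + 40y4
  subject to:
    y1 + 2y3 + 2y4 >= 1
    y2 + 4y3 + 3y4 >= 3
    y1, y2, y3, y4 >= 0

Solving the primal: x* = (0, 3.75).
  primal value c^T x* = 11.25.
Solving the dual: y* = (0, 0, 0.75, 0).
  dual value b^T y* = 11.25.
Strong duality: c^T x* = b^T y*. Confirmed.

11.25


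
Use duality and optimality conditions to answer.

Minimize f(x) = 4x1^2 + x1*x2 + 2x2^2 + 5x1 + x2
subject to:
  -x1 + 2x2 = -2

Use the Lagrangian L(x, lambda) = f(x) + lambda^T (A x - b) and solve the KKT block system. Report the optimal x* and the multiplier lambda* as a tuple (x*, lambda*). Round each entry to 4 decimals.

Form the Lagrangian:
  L(x, lambda) = (1/2) x^T Q x + c^T x + lambda^T (A x - b)
Stationarity (grad_x L = 0): Q x + c + A^T lambda = 0.
Primal feasibility: A x = b.

This gives the KKT block system:
  [ Q   A^T ] [ x     ]   [-c ]
  [ A    0  ] [ lambda ] = [ b ]

Solving the linear system:
  x*      = (-0.25, -1.125)
  lambda* = (1.875)
  f(x*)   = 0.6875

x* = (-0.25, -1.125), lambda* = (1.875)


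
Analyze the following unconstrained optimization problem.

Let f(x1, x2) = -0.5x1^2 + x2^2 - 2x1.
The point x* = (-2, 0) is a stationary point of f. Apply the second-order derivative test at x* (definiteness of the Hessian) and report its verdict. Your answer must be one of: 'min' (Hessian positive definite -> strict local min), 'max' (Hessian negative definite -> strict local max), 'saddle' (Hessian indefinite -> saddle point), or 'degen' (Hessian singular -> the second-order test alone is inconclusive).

Compute the Hessian H = grad^2 f:
  H = [[-1, 0], [0, 2]]
Verify stationarity: grad f(x*) = H x* + g = (0, 0).
Eigenvalues of H: -1, 2.
Eigenvalues have mixed signs, so H is indefinite -> x* is a saddle point.

saddle
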